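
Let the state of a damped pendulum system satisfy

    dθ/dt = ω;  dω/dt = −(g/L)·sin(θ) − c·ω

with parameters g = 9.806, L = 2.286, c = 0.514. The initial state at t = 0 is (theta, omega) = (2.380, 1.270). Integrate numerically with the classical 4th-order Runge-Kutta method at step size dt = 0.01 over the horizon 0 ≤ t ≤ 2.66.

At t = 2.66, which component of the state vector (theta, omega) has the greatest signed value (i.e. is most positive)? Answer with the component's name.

t=0.000: state=(2.380, 1.270)
step 1 (dt=0.01): k1=(1.270, -3.613), k2=(1.252, -3.584), k3=(1.252, -3.584), k4=(1.234, -3.555); state += dt/6·(k1+2k2+2k3+k4)
t=0.010: state=(2.393, 1.234)
t=0.020: state=(2.405, 1.199)
t=0.030: state=(2.416, 1.164)
continuing one RK4 step at a time; state shown every 10 steps (Δt=0.1):
t=0.100: state=(2.490, 0.936)
t=0.200: state=(2.569, 0.650)
t=0.300: state=(2.621, 0.401)
t=0.400: state=(2.650, 0.179)
t=0.500: state=(2.657, -0.026)
t=0.600: state=(2.645, -0.221)
t=0.700: state=(2.613, -0.414)
t=0.800: state=(2.562, -0.613)
t=0.900: state=(2.490, -0.823)
t=1.000: state=(2.397, -1.050)
t=1.100: state=(2.280, -1.297)
t=1.200: state=(2.137, -1.568)
t=1.300: state=(1.966, -1.859)
t=1.400: state=(1.764, -2.165)
t=1.500: state=(1.532, -2.473)
t=1.600: state=(1.270, -2.760)
t=1.700: state=(0.982, -2.998)
t=1.800: state=(0.674, -3.154)
t=1.900: state=(0.355, -3.201)
t=2.000: state=(0.038, -3.121)
t=2.100: state=(-0.265, -2.916)
t=2.200: state=(-0.542, -2.605)
t=2.300: state=(-0.784, -2.216)
t=2.400: state=(-0.984, -1.781)
t=2.500: state=(-1.139, -1.327)
t=2.600: state=(-1.249, -0.871)
t=2.660: state=(-1.293, -0.602)
compare at T: theta=-1.293, omega=-0.602

largest component: omega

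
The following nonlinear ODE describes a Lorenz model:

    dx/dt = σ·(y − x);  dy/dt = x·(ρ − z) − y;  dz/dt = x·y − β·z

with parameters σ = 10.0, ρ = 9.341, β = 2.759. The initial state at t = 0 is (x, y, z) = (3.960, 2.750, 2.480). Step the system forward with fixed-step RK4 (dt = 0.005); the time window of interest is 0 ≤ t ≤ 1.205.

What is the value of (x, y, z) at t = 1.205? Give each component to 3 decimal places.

t=0.000: state=(3.960, 2.750, 2.480)
step 1 (dt=0.005): k1=(-12.100, 24.420, 4.048), k2=(-11.187, 24.111, 4.176), k3=(-11.218, 24.126, 4.179), k4=(-10.333, 23.833, 4.307); state += dt/6·(k1+2k2+2k3+k4)
t=0.005: state=(3.904, 2.871, 2.501)
t=0.010: state=(3.856, 2.988, 2.523)
t=0.015: state=(3.817, 3.104, 2.547)
continuing one RK4 step at a time; state shown every 10 steps (Δt=0.05):
t=0.050: state=(3.726, 3.860, 2.749)
t=0.100: state=(3.995, 4.866, 3.179)
t=0.150: state=(4.546, 5.841, 3.839)
t=0.200: state=(5.254, 6.758, 4.793)
t=0.250: state=(6.014, 7.506, 6.065)
t=0.300: state=(6.703, 7.919, 7.594)
t=0.350: state=(7.183, 7.847, 9.196)
t=0.400: state=(7.334, 7.254, 10.594)
t=0.450: state=(7.103, 6.276, 11.523)
t=0.500: state=(6.541, 5.169, 11.864)
t=0.550: state=(5.783, 4.174, 11.675)
t=0.600: state=(4.981, 3.425, 11.118)
t=0.650: state=(4.257, 2.939, 10.365)
t=0.700: state=(3.676, 2.676, 9.544)
t=0.750: state=(3.257, 2.579, 8.735)
t=0.800: state=(2.992, 2.603, 7.985)
t=0.850: state=(2.861, 2.717, 7.317)
t=0.900: state=(2.842, 2.906, 6.747)
t=0.950: state=(2.920, 3.162, 6.285)
t=1.000: state=(3.081, 3.482, 5.940)
t=1.050: state=(3.318, 3.861, 5.723)
t=1.100: state=(3.622, 4.293, 5.646)
t=1.150: state=(3.985, 4.763, 5.724)
t=1.200: state=(4.395, 5.247, 5.968)
t=1.205: state=(4.437, 5.295, 6.002)

(x, y, z) = (4.437, 5.295, 6.002)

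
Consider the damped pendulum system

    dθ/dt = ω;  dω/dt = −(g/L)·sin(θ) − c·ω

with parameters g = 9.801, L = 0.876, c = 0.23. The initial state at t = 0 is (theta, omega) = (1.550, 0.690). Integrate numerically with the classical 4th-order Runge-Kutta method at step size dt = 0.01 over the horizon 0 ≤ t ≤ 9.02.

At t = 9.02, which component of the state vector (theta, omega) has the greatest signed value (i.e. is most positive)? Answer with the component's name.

largest component: omega

t=0.000: state=(1.550, 0.690)
step 1 (dt=0.01): k1=(0.690, -11.345), k2=(0.633, -11.332), k3=(0.633, -11.332), k4=(0.577, -11.320); state += dt/6·(k1+2k2+2k3+k4)
t=0.010: state=(1.556, 0.577)
t=0.020: state=(1.562, 0.464)
t=0.030: state=(1.566, 0.351)
continuing one RK4 step at a time; state shown every 50 steps (Δt=0.5):
t=0.500: state=(0.567, -4.185)
t=1.000: state=(-1.243, -1.631)
t=1.500: state=(-0.727, 3.379)
t=2.000: state=(0.996, 2.015)
t=2.500: state=(0.740, -2.809)
t=3.000: state=(-0.828, -2.049)
t=3.500: state=(-0.685, 2.444)
t=4.000: state=(0.722, 1.892)
t=4.500: state=(0.598, -2.218)
t=5.000: state=(-0.656, -1.638)
t=5.500: state=(-0.498, 2.075)
t=6.000: state=(0.613, 1.338)
t=6.500: state=(0.394, -1.969)
t=7.000: state=(-0.579, -1.023)
t=7.500: state=(-0.291, 1.871)
t=8.000: state=(0.546, 0.710)
t=8.500: state=(0.193, -1.761)
t=9.000: state=(-0.510, -0.414)
t=9.020: state=(-0.517, -0.303)
compare at T: theta=-0.517, omega=-0.303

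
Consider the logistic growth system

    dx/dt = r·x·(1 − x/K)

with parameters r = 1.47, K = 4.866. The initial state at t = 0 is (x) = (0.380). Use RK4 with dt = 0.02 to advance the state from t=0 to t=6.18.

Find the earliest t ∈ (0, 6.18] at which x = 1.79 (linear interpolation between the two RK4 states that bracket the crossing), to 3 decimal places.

t = 1.311

t=0.000: state=(0.380)
step 1 (dt=0.02): k1=(0.515), k2=(0.521), k3=(0.521), k4=(0.528); state += dt/6·(k1+2k2+2k3+k4)
t=0.020: state=(0.390)
t=0.040: state=(0.401)
t=0.060: state=(0.412)
continuing one RK4 step at a time; state shown every 10 steps (Δt=0.2):
t=0.200: state=(0.497)
t=0.400: state=(0.644)
t=0.600: state=(0.827)
t=0.800: state=(1.048)
t=1.000: state=(1.310)
t=1.200: state=(1.610)
t=1.300: state=(1.772)
next step: t=1.320: state=(1.805) — x has crossed 1.79
linear interpolation between t=1.300 (1.77179) and t=1.320 (1.80504) → t≈1.311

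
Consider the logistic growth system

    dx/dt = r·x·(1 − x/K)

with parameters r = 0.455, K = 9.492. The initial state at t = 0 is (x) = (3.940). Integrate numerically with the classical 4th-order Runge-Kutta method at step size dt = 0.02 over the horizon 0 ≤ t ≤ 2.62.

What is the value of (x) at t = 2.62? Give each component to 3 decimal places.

t=0.000: state=(3.940)
step 1 (dt=0.02): k1=(1.049), k2=(1.049), k3=(1.049), k4=(1.050); state += dt/6·(k1+2k2+2k3+k4)
t=0.020: state=(3.961)
t=0.040: state=(3.982)
t=0.060: state=(4.003)
continuing one RK4 step at a time; state shown every 5 steps (Δt=0.1):
t=0.100: state=(4.045)
t=0.200: state=(4.151)
t=0.300: state=(4.258)
t=0.400: state=(4.365)
t=0.500: state=(4.472)
t=0.600: state=(4.580)
t=0.700: state=(4.688)
t=0.800: state=(4.796)
t=0.900: state=(4.904)
t=1.000: state=(5.012)
t=1.100: state=(5.119)
t=1.200: state=(5.226)
t=1.300: state=(5.333)
t=1.400: state=(5.439)
t=1.500: state=(5.544)
t=1.600: state=(5.649)
t=1.700: state=(5.752)
t=1.800: state=(5.855)
t=1.900: state=(5.956)
t=2.000: state=(6.057)
t=2.100: state=(6.156)
t=2.200: state=(6.253)
t=2.300: state=(6.350)
t=2.400: state=(6.445)
t=2.500: state=(6.538)
t=2.600: state=(6.630)
t=2.620: state=(6.648)

(x) = (6.648)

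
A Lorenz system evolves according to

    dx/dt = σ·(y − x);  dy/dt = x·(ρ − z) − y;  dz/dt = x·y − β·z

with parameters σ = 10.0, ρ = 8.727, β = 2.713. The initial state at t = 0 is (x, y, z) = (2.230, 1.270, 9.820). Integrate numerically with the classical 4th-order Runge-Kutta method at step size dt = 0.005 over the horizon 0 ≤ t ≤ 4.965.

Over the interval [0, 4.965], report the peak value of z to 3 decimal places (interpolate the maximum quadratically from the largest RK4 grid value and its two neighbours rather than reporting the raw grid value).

t=0.000: state=(2.230, 1.270, 9.820)
step 1 (dt=0.005): k1=(-9.600, -3.707, -23.810), k2=(-9.453, -3.541, -23.699), k3=(-9.452, -3.542, -23.698), k4=(-9.304, -3.379, -23.587); state += dt/6·(k1+2k2+2k3+k4)
t=0.005: state=(2.183, 1.252, 9.702)
t=0.010: state=(2.137, 1.236, 9.584)
t=0.015: state=(2.093, 1.222, 9.468)
continuing one RK4 step at a time; state shown every 40 steps (Δt=0.2):
t=0.200: state=(1.341, 1.294, 6.001)
t=0.400: state=(1.716, 2.119, 3.874)
t=0.600: state=(3.016, 3.943, 3.369)
t=0.800: state=(5.327, 6.556, 5.550)
t=1.000: state=(6.576, 6.271, 9.837)
t=1.200: state=(4.653, 3.514, 9.869)
t=1.400: state=(3.183, 2.888, 7.469)
t=1.600: state=(3.276, 3.608, 5.892)
t=1.800: state=(4.316, 4.963, 5.973)
t=2.000: state=(5.438, 5.768, 7.733)
t=2.200: state=(5.297, 4.871, 9.063)
t=2.400: state=(4.302, 3.877, 8.401)
t=2.600: state=(3.868, 3.864, 7.223)
t=2.800: state=(4.192, 4.481, 6.774)
t=3.000: state=(4.815, 5.084, 7.334)
t=3.200: state=(5.049, 4.990, 8.198)
t=3.400: state=(4.683, 4.437, 8.300)
t=3.600: state=(4.295, 4.187, 7.749)
t=3.800: state=(4.292, 4.385, 7.310)
t=4.000: state=(4.574, 4.732, 7.385)
t=4.200: state=(4.797, 4.840, 7.802)
t=4.400: state=(4.728, 4.631, 8.037)
t=4.600: state=(4.511, 4.418, 7.874)
t=4.800: state=(4.419, 4.425, 7.596)
t=4.965: state=(4.488, 4.557, 7.512)
largest grid value and its neighbours: z(1.090)=10.50993, z(1.095)=10.51055, z(1.100)=10.50766
parabola through these three points peaks at t≈1.093 with z≈10.51074

max z = 10.511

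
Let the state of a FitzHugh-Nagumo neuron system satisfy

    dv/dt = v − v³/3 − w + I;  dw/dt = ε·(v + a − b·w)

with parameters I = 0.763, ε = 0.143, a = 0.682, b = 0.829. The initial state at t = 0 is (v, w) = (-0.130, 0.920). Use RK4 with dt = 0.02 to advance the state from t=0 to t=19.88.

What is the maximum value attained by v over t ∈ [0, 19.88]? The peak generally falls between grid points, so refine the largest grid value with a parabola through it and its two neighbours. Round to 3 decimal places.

max v = 1.838

t=0.000: state=(-0.130, 0.920)
step 1 (dt=0.02): k1=(-0.286, -0.030), k2=(-0.289, -0.031), k3=(-0.289, -0.031), k4=(-0.291, -0.031); state += dt/6·(k1+2k2+2k3+k4)
t=0.020: state=(-0.136, 0.919)
t=0.040: state=(-0.142, 0.919)
t=0.060: state=(-0.148, 0.918)
continuing one RK4 step at a time; state shown every 50 steps (Δt=1):
t=1.000: state=(-0.570, 0.865)
t=2.000: state=(-1.238, 0.737)
t=3.000: state=(-1.555, 0.552)
t=4.000: state=(-1.543, 0.372)
t=5.000: state=(-1.449, 0.220)
t=6.000: state=(-1.334, 0.100)
t=7.000: state=(-1.208, 0.009)
t=8.000: state=(-1.065, -0.053)
t=9.000: state=(-0.894, -0.087)
t=10.000: state=(-0.659, -0.091)
t=11.000: state=(-0.256, -0.053)
t=12.000: state=(0.629, 0.063)
t=13.000: state=(1.697, 0.316)
t=14.000: state=(1.828, 0.616)
t=15.000: state=(1.731, 0.880)
t=16.000: state=(1.613, 1.099)
t=17.000: state=(1.489, 1.277)
t=18.000: state=(1.360, 1.418)
t=19.000: state=(1.220, 1.525)
t=19.880: state=(1.081, 1.593)
largest grid value and its neighbours: v(13.700)=1.83775, v(13.720)=1.83775, v(13.740)=1.83764
parabola through these three points peaks at t≈13.711 with v≈1.83776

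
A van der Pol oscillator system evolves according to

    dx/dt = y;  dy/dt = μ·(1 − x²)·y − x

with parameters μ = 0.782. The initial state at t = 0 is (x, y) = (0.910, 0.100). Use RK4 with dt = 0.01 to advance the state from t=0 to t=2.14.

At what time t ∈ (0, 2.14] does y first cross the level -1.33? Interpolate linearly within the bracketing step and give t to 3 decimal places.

t=0.000: state=(0.910, 0.100)
step 1 (dt=0.01): k1=(0.100, -0.897), k2=(0.096, -0.898), k3=(0.096, -0.898), k4=(0.091, -0.899); state += dt/6·(k1+2k2+2k3+k4)
t=0.010: state=(0.911, 0.091)
t=0.020: state=(0.912, 0.082)
t=0.030: state=(0.913, 0.073)
continuing one RK4 step at a time; state shown every 10 steps (Δt=0.1):
t=0.100: state=(0.915, 0.009)
t=0.200: state=(0.912, -0.083)
t=0.300: state=(0.899, -0.175)
t=0.400: state=(0.877, -0.268)
t=0.500: state=(0.845, -0.360)
t=0.600: state=(0.805, -0.453)
t=0.700: state=(0.755, -0.546)
t=0.800: state=(0.696, -0.641)
t=0.900: state=(0.627, -0.737)
t=1.000: state=(0.548, -0.836)
t=1.100: state=(0.459, -0.938)
t=1.200: state=(0.360, -1.044)
t=1.300: state=(0.250, -1.152)
t=1.400: state=(0.130, -1.262)
t=1.460: state=(0.052, -1.328)
next step: t=1.470: state=(0.039, -1.339) — y has crossed -1.33
linear interpolation between t=1.460 (-1.32800) and t=1.470 (-1.33886) → t≈1.462

t = 1.462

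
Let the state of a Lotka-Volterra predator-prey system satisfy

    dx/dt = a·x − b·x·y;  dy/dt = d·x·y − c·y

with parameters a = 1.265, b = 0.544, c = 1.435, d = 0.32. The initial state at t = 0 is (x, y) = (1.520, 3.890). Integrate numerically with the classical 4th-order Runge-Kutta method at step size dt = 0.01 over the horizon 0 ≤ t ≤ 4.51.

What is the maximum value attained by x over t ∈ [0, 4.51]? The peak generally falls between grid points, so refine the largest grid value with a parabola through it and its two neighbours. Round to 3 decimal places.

max x = 11.036

t=0.000: state=(1.520, 3.890)
step 1 (dt=0.01): k1=(-1.294, -3.690), k2=(-1.273, -3.681), k3=(-1.273, -3.680), k4=(-1.253, -3.671); state += dt/6·(k1+2k2+2k3+k4)
t=0.010: state=(1.507, 3.853)
t=0.020: state=(1.495, 3.817)
t=0.030: state=(1.483, 3.780)
continuing one RK4 step at a time; state shown every 20 steps (Δt=0.2):
t=0.200: state=(1.333, 3.196)
t=0.400: state=(1.253, 2.605)
t=0.600: state=(1.249, 2.117)
t=0.800: state=(1.307, 1.724)
t=1.000: state=(1.420, 1.411)
t=1.200: state=(1.590, 1.166)
t=1.400: state=(1.824, 0.976)
t=1.600: state=(2.130, 0.831)
t=1.800: state=(2.521, 0.723)
t=2.000: state=(3.015, 0.647)
t=2.200: state=(3.629, 0.601)
t=2.400: state=(4.383, 0.582)
t=2.600: state=(5.297, 0.595)
t=2.800: state=(6.378, 0.648)
t=3.000: state=(7.613, 0.761)
t=3.200: state=(8.935, 0.969)
t=3.400: state=(10.167, 1.342)
t=3.600: state=(10.958, 1.987)
t=3.800: state=(10.791, 3.011)
t=4.000: state=(9.333, 4.331)
t=4.200: state=(7.013, 5.496)
t=4.400: state=(4.798, 6.003)
t=4.510: state=(3.851, 5.965)
largest grid value and its neighbours: x(3.670)=11.03548, x(3.680)=11.03555, x(3.690)=11.03266
parabola through these three points peaks at t≈3.675 with x≈11.03588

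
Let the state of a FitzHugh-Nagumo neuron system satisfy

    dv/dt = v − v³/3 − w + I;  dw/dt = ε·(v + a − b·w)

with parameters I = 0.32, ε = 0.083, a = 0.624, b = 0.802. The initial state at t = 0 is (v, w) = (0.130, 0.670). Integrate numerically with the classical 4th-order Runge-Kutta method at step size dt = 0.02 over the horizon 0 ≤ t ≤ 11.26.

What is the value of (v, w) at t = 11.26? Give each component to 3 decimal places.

t=0.000: state=(0.130, 0.670)
step 1 (dt=0.02): k1=(-0.221, 0.018), k2=(-0.223, 0.018), k3=(-0.223, 0.018), k4=(-0.225, 0.018); state += dt/6·(k1+2k2+2k3+k4)
t=0.020: state=(0.126, 0.670)
t=0.040: state=(0.121, 0.671)
t=0.060: state=(0.116, 0.671)
continuing one RK4 step at a time; state shown every 25 steps (Δt=0.5):
t=0.500: state=(-0.015, 0.676)
t=1.000: state=(-0.255, 0.674)
t=1.500: state=(-0.628, 0.660)
t=2.000: state=(-1.108, 0.629)
t=2.500: state=(-1.515, 0.579)
t=3.000: state=(-1.718, 0.519)
t=3.500: state=(-1.778, 0.456)
t=4.000: state=(-1.779, 0.394)
t=4.500: state=(-1.761, 0.334)
t=5.000: state=(-1.736, 0.277)
t=5.500: state=(-1.710, 0.223)
t=6.000: state=(-1.683, 0.172)
t=6.500: state=(-1.656, 0.124)
t=7.000: state=(-1.629, 0.078)
t=7.500: state=(-1.602, 0.035)
t=8.000: state=(-1.576, -0.005)
t=8.500: state=(-1.549, -0.043)
t=9.000: state=(-1.522, -0.079)
t=9.500: state=(-1.496, -0.113)
t=10.000: state=(-1.470, -0.144)
t=10.500: state=(-1.443, -0.173)
t=11.000: state=(-1.417, -0.201)
t=11.260: state=(-1.404, -0.214)

(v, w) = (-1.404, -0.214)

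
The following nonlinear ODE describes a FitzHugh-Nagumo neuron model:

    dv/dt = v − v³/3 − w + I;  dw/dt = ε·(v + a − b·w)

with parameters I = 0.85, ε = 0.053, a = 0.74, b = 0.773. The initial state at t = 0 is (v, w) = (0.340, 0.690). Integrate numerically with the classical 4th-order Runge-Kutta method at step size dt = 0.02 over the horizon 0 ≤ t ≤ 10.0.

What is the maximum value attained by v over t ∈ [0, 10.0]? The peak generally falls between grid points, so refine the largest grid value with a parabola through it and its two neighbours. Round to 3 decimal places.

max v = 1.700

t=0.000: state=(0.340, 0.690)
step 1 (dt=0.02): k1=(0.487, 0.029), k2=(0.491, 0.029), k3=(0.491, 0.029), k4=(0.495, 0.029); state += dt/6·(k1+2k2+2k3+k4)
t=0.020: state=(0.350, 0.691)
t=0.040: state=(0.360, 0.691)
t=0.060: state=(0.370, 0.692)
continuing one RK4 step at a time; state shown every 25 steps (Δt=0.5):
t=0.500: state=(0.635, 0.708)
t=1.000: state=(1.013, 0.735)
t=1.500: state=(1.368, 0.771)
t=2.000: state=(1.588, 0.813)
t=2.500: state=(1.678, 0.859)
t=3.000: state=(1.700, 0.906)
t=3.500: state=(1.693, 0.951)
t=4.000: state=(1.676, 0.996)
t=4.500: state=(1.655, 1.039)
t=5.000: state=(1.632, 1.080)
t=5.500: state=(1.608, 1.120)
t=6.000: state=(1.584, 1.159)
t=6.500: state=(1.559, 1.196)
t=7.000: state=(1.534, 1.232)
t=7.500: state=(1.508, 1.266)
t=8.000: state=(1.482, 1.299)
t=8.500: state=(1.456, 1.330)
t=9.000: state=(1.429, 1.361)
t=9.500: state=(1.402, 1.390)
t=10.000: state=(1.373, 1.417)
largest grid value and its neighbours: v(3.040)=1.70002, v(3.060)=1.70006, v(3.080)=1.70006
parabola through these three points peaks at t≈3.070 with v≈1.70006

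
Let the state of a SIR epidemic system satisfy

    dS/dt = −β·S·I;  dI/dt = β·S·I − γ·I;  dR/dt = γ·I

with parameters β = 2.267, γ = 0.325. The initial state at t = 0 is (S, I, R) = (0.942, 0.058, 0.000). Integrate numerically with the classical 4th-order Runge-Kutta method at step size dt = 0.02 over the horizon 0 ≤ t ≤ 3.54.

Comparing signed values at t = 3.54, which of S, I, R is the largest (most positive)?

t=0.000: state=(0.942, 0.058, 0.000)
step 1 (dt=0.02): k1=(-0.124, 0.105, 0.019), k2=(-0.126, 0.107, 0.019), k3=(-0.126, 0.107, 0.019), k4=(-0.128, 0.109, 0.020); state += dt/6·(k1+2k2+2k3+k4)
t=0.020: state=(0.939, 0.060, 0.000)
t=0.040: state=(0.937, 0.062, 0.001)
t=0.060: state=(0.934, 0.065, 0.001)
continuing one RK4 step at a time; state shown every 10 steps (Δt=0.2):
t=0.200: state=(0.913, 0.083, 0.005)
t=0.400: state=(0.873, 0.116, 0.011)
t=0.600: state=(0.820, 0.160, 0.020)
t=0.800: state=(0.754, 0.214, 0.032)
t=1.000: state=(0.674, 0.278, 0.048)
t=1.200: state=(0.585, 0.346, 0.068)
t=1.400: state=(0.492, 0.415, 0.093)
t=1.600: state=(0.402, 0.476, 0.122)
t=1.800: state=(0.320, 0.525, 0.155)
t=2.000: state=(0.250, 0.560, 0.190)
t=2.200: state=(0.193, 0.580, 0.227)
t=2.400: state=(0.148, 0.587, 0.265)
t=2.600: state=(0.114, 0.583, 0.303)
t=2.800: state=(0.088, 0.572, 0.341)
t=3.000: state=(0.068, 0.555, 0.377)
t=3.200: state=(0.053, 0.534, 0.413)
t=3.400: state=(0.042, 0.512, 0.447)
t=3.540: state=(0.036, 0.495, 0.470)
compare at T: S=0.036, I=0.495, R=0.470

largest component: I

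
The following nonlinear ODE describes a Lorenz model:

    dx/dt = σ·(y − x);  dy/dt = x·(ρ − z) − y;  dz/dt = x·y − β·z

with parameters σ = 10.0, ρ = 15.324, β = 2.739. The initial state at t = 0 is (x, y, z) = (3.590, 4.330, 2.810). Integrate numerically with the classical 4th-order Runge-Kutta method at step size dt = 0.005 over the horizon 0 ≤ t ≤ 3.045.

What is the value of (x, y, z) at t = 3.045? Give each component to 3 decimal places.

t=0.000: state=(3.590, 4.330, 2.810)
step 1 (dt=0.005): k1=(7.400, 40.595, 7.848), k2=(8.230, 40.654, 8.241), k3=(8.211, 40.677, 8.248), k4=(9.023, 40.756, 8.651); state += dt/6·(k1+2k2+2k3+k4)
t=0.005: state=(3.631, 4.533, 2.851)
t=0.010: state=(3.680, 4.738, 2.897)
t=0.015: state=(3.737, 4.943, 2.946)
continuing one RK4 step at a time; state shown every 20 steps (Δt=0.1):
t=0.100: state=(5.662, 8.851, 4.789)
t=0.200: state=(9.461, 13.331, 11.335)
t=0.300: state=(11.505, 10.761, 20.875)
t=0.400: state=(8.078, 3.078, 21.851)
t=0.500: state=(3.648, 0.302, 17.303)
t=0.600: state=(1.464, 0.247, 13.197)
t=0.700: state=(0.817, 0.588, 10.072)
t=0.800: state=(0.822, 1.018, 7.714)
t=0.900: state=(1.183, 1.720, 5.983)
t=1.000: state=(1.958, 3.017, 4.872)
t=1.100: state=(3.432, 5.400, 4.693)
t=1.200: state=(6.018, 9.224, 6.627)
t=1.300: state=(9.445, 12.576, 12.805)
t=1.400: state=(10.750, 9.622, 20.449)
t=1.500: state=(7.611, 3.373, 20.750)
t=1.600: state=(3.895, 1.087, 16.740)
t=1.700: state=(2.068, 1.082, 12.973)
t=1.800: state=(1.628, 1.623, 10.069)
t=1.900: state=(1.933, 2.527, 7.971)
t=2.000: state=(2.838, 4.089, 6.745)
t=2.100: state=(4.524, 6.684, 6.866)
t=2.200: state=(7.127, 10.042, 9.583)
t=2.300: state=(9.669, 11.288, 15.607)
t=2.400: state=(9.451, 7.360, 20.143)
t=2.500: state=(6.432, 3.162, 18.843)
t=2.600: state=(3.799, 1.951, 15.357)
t=2.700: state=(2.688, 2.218, 12.225)
t=2.800: state=(2.684, 3.090, 9.898)
t=2.900: state=(3.453, 4.585, 8.543)
t=3.000: state=(4.972, 6.878, 8.614)
t=3.045: state=(5.899, 8.098, 9.344)

(x, y, z) = (5.899, 8.098, 9.344)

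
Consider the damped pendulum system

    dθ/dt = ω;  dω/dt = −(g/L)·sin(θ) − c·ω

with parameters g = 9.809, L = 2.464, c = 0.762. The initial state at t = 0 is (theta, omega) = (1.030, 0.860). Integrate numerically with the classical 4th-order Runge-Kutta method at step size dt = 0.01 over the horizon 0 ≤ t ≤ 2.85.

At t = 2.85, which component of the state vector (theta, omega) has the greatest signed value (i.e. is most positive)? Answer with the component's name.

t=0.000: state=(1.030, 0.860)
step 1 (dt=0.01): k1=(0.860, -4.068), k2=(0.840, -4.061), k3=(0.840, -4.061), k4=(0.819, -4.054); state += dt/6·(k1+2k2+2k3+k4)
t=0.010: state=(1.038, 0.819)
t=0.020: state=(1.046, 0.779)
t=0.030: state=(1.054, 0.739)
continuing one RK4 step at a time; state shown every 10 steps (Δt=0.1):
t=0.100: state=(1.096, 0.461)
t=0.200: state=(1.123, 0.084)
t=0.300: state=(1.114, -0.268)
t=0.400: state=(1.070, -0.589)
t=0.500: state=(0.997, -0.875)
t=0.600: state=(0.897, -1.122)
t=0.700: state=(0.774, -1.324)
t=0.800: state=(0.634, -1.475)
t=0.900: state=(0.481, -1.569)
t=1.000: state=(0.322, -1.603)
t=1.100: state=(0.162, -1.577)
t=1.200: state=(0.008, -1.493)
t=1.300: state=(-0.135, -1.359)
t=1.400: state=(-0.262, -1.183)
t=1.500: state=(-0.370, -0.976)
t=1.600: state=(-0.457, -0.750)
t=1.700: state=(-0.520, -0.514)
t=1.800: state=(-0.559, -0.279)
t=1.900: state=(-0.576, -0.052)
t=2.000: state=(-0.570, 0.161)
t=2.100: state=(-0.544, 0.352)
t=2.200: state=(-0.501, 0.518)
t=2.300: state=(-0.442, 0.654)
t=2.400: state=(-0.371, 0.758)
t=2.500: state=(-0.291, 0.827)
t=2.600: state=(-0.207, 0.860)
t=2.700: state=(-0.120, 0.860)
t=2.800: state=(-0.036, 0.826)
t=2.850: state=(0.005, 0.798)
compare at T: theta=0.005, omega=0.798

largest component: omega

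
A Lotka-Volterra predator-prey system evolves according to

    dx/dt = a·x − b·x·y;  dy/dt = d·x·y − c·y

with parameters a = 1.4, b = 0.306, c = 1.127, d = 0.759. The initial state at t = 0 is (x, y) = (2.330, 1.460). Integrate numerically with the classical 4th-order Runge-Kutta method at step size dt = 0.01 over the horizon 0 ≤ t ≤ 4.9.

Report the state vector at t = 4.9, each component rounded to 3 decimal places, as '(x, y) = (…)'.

t=0.000: state=(2.330, 1.460)
step 1 (dt=0.01): k1=(2.221, 0.937), k2=(2.228, 0.952), k3=(2.228, 0.952), k4=(2.235, 0.968); state += dt/6·(k1+2k2+2k3+k4)
t=0.010: state=(2.352, 1.470)
t=0.020: state=(2.375, 1.479)
t=0.030: state=(2.397, 1.490)
continuing one RK4 step at a time; state shown every 20 steps (Δt=0.2):
t=0.200: state=(2.799, 1.719)
t=0.400: state=(3.292, 2.179)
t=0.600: state=(3.729, 2.967)
t=0.800: state=(3.966, 4.263)
t=1.000: state=(3.824, 6.182)
t=1.200: state=(3.232, 8.473)
t=1.400: state=(2.392, 10.374)
t=1.600: state=(1.625, 11.205)
t=1.800: state=(1.087, 10.955)
t=2.000: state=(0.755, 10.034)
t=2.200: state=(0.560, 8.838)
t=2.400: state=(0.448, 7.609)
t=2.600: state=(0.386, 6.467)
t=2.800: state=(0.354, 5.459)
t=3.000: state=(0.345, 4.594)
t=3.200: state=(0.353, 3.865)
t=3.400: state=(0.375, 3.260)
t=3.600: state=(0.413, 2.762)
t=3.800: state=(0.468, 2.357)
t=4.000: state=(0.541, 2.030)
t=4.200: state=(0.638, 1.772)
t=4.400: state=(0.762, 1.572)
t=4.600: state=(0.920, 1.425)
t=4.800: state=(1.120, 1.327)
t=4.900: state=(1.237, 1.297)

(x, y) = (1.237, 1.297)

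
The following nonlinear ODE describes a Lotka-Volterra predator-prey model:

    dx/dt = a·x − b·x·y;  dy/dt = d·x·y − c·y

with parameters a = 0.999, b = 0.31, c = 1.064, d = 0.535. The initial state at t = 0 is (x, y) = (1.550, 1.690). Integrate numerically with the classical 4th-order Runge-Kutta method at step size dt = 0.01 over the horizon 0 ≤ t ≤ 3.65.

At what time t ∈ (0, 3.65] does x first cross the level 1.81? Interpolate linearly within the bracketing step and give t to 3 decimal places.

t = 0.316

t=0.000: state=(1.550, 1.690)
step 1 (dt=0.01): k1=(0.736, -0.397), k2=(0.739, -0.393), k3=(0.739, -0.393), k4=(0.742, -0.389); state += dt/6·(k1+2k2+2k3+k4)
t=0.010: state=(1.557, 1.686)
t=0.020: state=(1.565, 1.682)
t=0.030: state=(1.572, 1.678)
continuing one RK4 step at a time; state shown every 20 steps (Δt=0.2):
t=0.200: state=(1.708, 1.626)
t=0.310: state=(1.804, 1.604)
next step: t=0.320: state=(1.814, 1.602) — x has crossed 1.81
linear interpolation between t=0.310 (1.80448) and t=0.320 (1.81356) → t≈0.316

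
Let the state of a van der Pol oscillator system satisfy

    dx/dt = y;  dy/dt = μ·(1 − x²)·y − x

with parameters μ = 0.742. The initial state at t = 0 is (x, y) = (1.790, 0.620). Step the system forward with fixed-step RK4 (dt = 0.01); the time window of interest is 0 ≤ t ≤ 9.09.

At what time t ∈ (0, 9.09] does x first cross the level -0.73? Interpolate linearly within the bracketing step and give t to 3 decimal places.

t = 2.463

t=0.000: state=(1.790, 0.620)
step 1 (dt=0.01): k1=(0.620, -2.804), k2=(0.606, -2.789), k3=(0.606, -2.789), k4=(0.592, -2.774); state += dt/6·(k1+2k2+2k3+k4)
t=0.010: state=(1.796, 0.592)
t=0.020: state=(1.802, 0.565)
t=0.030: state=(1.807, 0.537)
continuing one RK4 step at a time; state shown every 50 steps (Δt=0.5):
t=0.500: state=(1.821, -0.356)
t=1.000: state=(1.523, -0.801)
t=1.500: state=(1.025, -1.209)
t=2.000: state=(0.275, -1.843)
t=2.460: state=(-0.723, -2.391)
next step: t=2.470: state=(-0.747, -2.392) — x has crossed -0.73
linear interpolation between t=2.460 (-0.72270) and t=2.470 (-0.74662) → t≈2.463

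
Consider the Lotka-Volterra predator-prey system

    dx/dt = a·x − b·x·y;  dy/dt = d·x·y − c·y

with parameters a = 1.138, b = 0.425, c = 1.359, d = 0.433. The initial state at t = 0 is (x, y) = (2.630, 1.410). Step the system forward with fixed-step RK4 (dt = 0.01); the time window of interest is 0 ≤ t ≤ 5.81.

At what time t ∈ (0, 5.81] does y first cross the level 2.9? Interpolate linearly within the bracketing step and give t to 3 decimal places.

t = 1.706

t=0.000: state=(2.630, 1.410)
step 1 (dt=0.01): k1=(1.417, -0.310), k2=(1.422, -0.306), k3=(1.422, -0.306), k4=(1.428, -0.301); state += dt/6·(k1+2k2+2k3+k4)
t=0.010: state=(2.644, 1.407)
t=0.020: state=(2.659, 1.404)
t=0.030: state=(2.673, 1.401)
continuing one RK4 step at a time; state shown every 20 steps (Δt=0.2):
t=0.200: state=(2.935, 1.367)
t=0.400: state=(3.283, 1.363)
t=0.600: state=(3.666, 1.403)
t=0.800: state=(4.071, 1.494)
t=1.000: state=(4.475, 1.649)
t=1.200: state=(4.839, 1.881)
t=1.400: state=(5.110, 2.207)
t=1.600: state=(5.226, 2.635)
t=1.700: state=(5.209, 2.884)
next step: t=1.710: state=(5.204, 2.910) — y has crossed 2.9
linear interpolation between t=1.700 (2.88398) and t=1.710 (2.90992) → t≈1.706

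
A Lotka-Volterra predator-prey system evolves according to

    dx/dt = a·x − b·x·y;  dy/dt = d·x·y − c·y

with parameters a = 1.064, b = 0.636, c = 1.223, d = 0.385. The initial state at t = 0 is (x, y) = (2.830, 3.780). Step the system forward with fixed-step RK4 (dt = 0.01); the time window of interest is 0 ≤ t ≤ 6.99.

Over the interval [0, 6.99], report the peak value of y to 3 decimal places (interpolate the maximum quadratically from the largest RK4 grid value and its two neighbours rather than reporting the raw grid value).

t=0.000: state=(2.830, 3.780)
step 1 (dt=0.01): k1=(-3.792, -0.504), k2=(-3.763, -0.532), k3=(-3.762, -0.531), k4=(-3.733, -0.558); state += dt/6·(k1+2k2+2k3+k4)
t=0.010: state=(2.792, 3.775)
t=0.020: state=(2.755, 3.769)
t=0.030: state=(2.719, 3.762)
continuing one RK4 step at a time; state shown every 25 steps (Δt=0.25):
t=0.250: state=(2.061, 3.513)
t=0.500: state=(1.590, 3.079)
t=0.750: state=(1.321, 2.605)
t=1.000: state=(1.180, 2.163)
t=1.250: state=(1.127, 1.779)
t=1.500: state=(1.137, 1.460)
t=1.750: state=(1.201, 1.203)
t=2.000: state=(1.316, 1.000)
t=2.250: state=(1.484, 0.843)
t=2.500: state=(1.711, 0.723)
t=2.750: state=(2.004, 0.637)
t=3.000: state=(2.375, 0.579)
t=3.250: state=(2.834, 0.547)
t=3.500: state=(3.392, 0.543)
t=3.750: state=(4.052, 0.572)
t=4.000: state=(4.802, 0.645)
t=4.250: state=(5.599, 0.784)
t=4.500: state=(6.337, 1.027)
t=4.750: state=(6.819, 1.429)
t=5.000: state=(6.774, 2.035)
t=5.250: state=(6.027, 2.791)
t=5.500: state=(4.768, 3.464)
t=5.750: state=(3.476, 3.788)
t=6.000: state=(2.488, 3.706)
t=6.250: state=(1.847, 3.355)
t=6.500: state=(1.465, 2.893)
t=6.750: state=(1.253, 2.426)
t=6.990: state=(1.153, 2.021)
largest grid value and its neighbours: y(5.810)=3.80198, y(5.820)=3.80208, y(5.830)=3.80155
parabola through these three points peaks at t≈5.817 with y≈3.80211

max y = 3.802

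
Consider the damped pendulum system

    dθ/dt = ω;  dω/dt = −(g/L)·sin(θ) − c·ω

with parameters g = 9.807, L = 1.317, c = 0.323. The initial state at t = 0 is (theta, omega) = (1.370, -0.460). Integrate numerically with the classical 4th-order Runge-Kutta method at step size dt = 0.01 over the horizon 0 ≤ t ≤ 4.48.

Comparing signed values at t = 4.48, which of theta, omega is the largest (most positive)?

largest component: omega

t=0.000: state=(1.370, -0.460)
step 1 (dt=0.01): k1=(-0.460, -7.148), k2=(-0.496, -7.133), k3=(-0.496, -7.133), k4=(-0.531, -7.118); state += dt/6·(k1+2k2+2k3+k4)
t=0.010: state=(1.365, -0.531)
t=0.020: state=(1.359, -0.602)
t=0.030: state=(1.353, -0.673)
continuing one RK4 step at a time; state shown every 20 steps (Δt=0.2):
t=0.200: state=(1.140, -1.808)
t=0.400: state=(0.668, -2.831)
t=0.600: state=(0.055, -3.158)
t=0.800: state=(-0.535, -2.605)
t=1.000: state=(-0.947, -1.452)
t=1.200: state=(-1.104, -0.113)
t=1.400: state=(-0.997, 1.160)
t=1.600: state=(-0.658, 2.158)
t=1.800: state=(-0.171, 2.605)
t=2.000: state=(0.334, 2.315)
t=2.200: state=(0.715, 1.431)
t=2.400: state=(0.889, 0.286)
t=2.600: state=(0.831, -0.842)
t=2.800: state=(0.568, -1.730)
t=3.000: state=(0.171, -2.145)
t=3.200: state=(-0.248, -1.948)
t=3.400: state=(-0.573, -1.234)
t=3.600: state=(-0.725, -0.267)
t=3.800: state=(-0.680, 0.700)
t=4.000: state=(-0.460, 1.446)
t=4.200: state=(-0.129, 1.778)
t=4.400: state=(0.216, 1.597)
t=4.480: state=(0.337, 1.395)
compare at T: theta=0.337, omega=1.395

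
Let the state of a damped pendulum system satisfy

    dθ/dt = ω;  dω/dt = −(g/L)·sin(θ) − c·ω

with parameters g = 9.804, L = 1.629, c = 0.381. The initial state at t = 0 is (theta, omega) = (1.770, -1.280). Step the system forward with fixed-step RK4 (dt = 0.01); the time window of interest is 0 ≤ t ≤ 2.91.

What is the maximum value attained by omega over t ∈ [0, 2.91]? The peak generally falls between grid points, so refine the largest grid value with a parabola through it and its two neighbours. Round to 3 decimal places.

t=0.000: state=(1.770, -1.280)
step 1 (dt=0.01): k1=(-1.280, -5.412), k2=(-1.307, -5.409), k3=(-1.307, -5.409), k4=(-1.334, -5.406); state += dt/6·(k1+2k2+2k3+k4)
t=0.010: state=(1.757, -1.334)
t=0.020: state=(1.743, -1.388)
t=0.030: state=(1.729, -1.442)
continuing one RK4 step at a time; state shown every 10 steps (Δt=0.1):
t=0.100: state=(1.615, -1.817)
t=0.200: state=(1.407, -2.338)
t=0.300: state=(1.149, -2.815)
t=0.400: state=(0.847, -3.205)
t=0.500: state=(0.513, -3.455)
t=0.600: state=(0.162, -3.520)
t=0.700: state=(-0.185, -3.380)
t=0.800: state=(-0.508, -3.053)
t=0.900: state=(-0.790, -2.580)
t=1.000: state=(-1.021, -2.019)
t=1.100: state=(-1.193, -1.414)
t=1.200: state=(-1.303, -0.801)
t=1.300: state=(-1.353, -0.197)
t=1.400: state=(-1.343, 0.387)
t=1.500: state=(-1.276, 0.944)
t=1.600: state=(-1.156, 1.463)
t=1.700: state=(-0.986, 1.927)
t=1.800: state=(-0.773, 2.310)
t=1.900: state=(-0.528, 2.581)
t=2.000: state=(-0.262, 2.711)
t=2.100: state=(0.009, 2.683)
t=2.200: state=(0.270, 2.499)
t=2.300: state=(0.505, 2.182)
t=2.400: state=(0.703, 1.763)
t=2.500: state=(0.855, 1.281)
t=2.600: state=(0.958, 0.767)
t=2.700: state=(1.008, 0.245)
t=2.800: state=(1.007, -0.265)
t=2.900: state=(0.956, -0.747)
t=2.910: state=(0.949, -0.793)
largest grid value and its neighbours: omega(2.020)=2.71792, omega(2.030)=2.71916, omega(2.040)=2.71878
parabola through these three points peaks at t≈2.033 with omega≈2.71922

max omega = 2.719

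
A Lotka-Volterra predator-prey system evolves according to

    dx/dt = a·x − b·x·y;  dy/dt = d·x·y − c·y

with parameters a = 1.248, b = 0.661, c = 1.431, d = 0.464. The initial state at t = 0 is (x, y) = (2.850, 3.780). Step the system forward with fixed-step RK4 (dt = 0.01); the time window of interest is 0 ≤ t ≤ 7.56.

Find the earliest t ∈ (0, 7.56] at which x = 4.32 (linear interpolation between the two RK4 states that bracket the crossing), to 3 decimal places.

t=0.000: state=(2.850, 3.780)
step 1 (dt=0.01): k1=(-3.564, -0.411), k2=(-3.538, -0.442), k3=(-3.538, -0.441), k4=(-3.512, -0.472); state += dt/6·(k1+2k2+2k3+k4)
t=0.010: state=(2.815, 3.776)
t=0.020: state=(2.780, 3.771)
t=0.030: state=(2.745, 3.765)
continuing one RK4 step at a time; state shown every 25 steps (Δt=0.25):
t=0.250: state=(2.122, 3.516)
t=0.500: state=(1.682, 3.058)
t=0.750: state=(1.445, 2.559)
t=1.000: state=(1.344, 2.102)
t=1.250: state=(1.341, 1.716)
t=1.500: state=(1.417, 1.407)
t=1.750: state=(1.566, 1.169)
t=2.000: state=(1.791, 0.992)
t=2.250: state=(2.099, 0.869)
t=2.500: state=(2.502, 0.792)
t=2.750: state=(3.008, 0.762)
t=3.000: state=(3.620, 0.782)
t=3.240: state=(4.292, 0.861)
next step: t=3.250: state=(4.321, 0.866) — x has crossed 4.32
linear interpolation between t=3.240 (4.29158) and t=3.250 (4.32075) → t≈3.250

t = 3.250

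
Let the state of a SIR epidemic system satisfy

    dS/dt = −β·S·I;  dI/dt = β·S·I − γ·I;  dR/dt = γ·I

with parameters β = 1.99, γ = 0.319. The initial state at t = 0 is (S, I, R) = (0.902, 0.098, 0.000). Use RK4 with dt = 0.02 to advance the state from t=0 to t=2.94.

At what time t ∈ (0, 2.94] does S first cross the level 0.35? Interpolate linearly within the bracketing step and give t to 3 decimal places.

t=0.000: state=(0.902, 0.098, 0.000)
step 1 (dt=0.02): k1=(-0.176, 0.145, 0.031), k2=(-0.178, 0.146, 0.032), k3=(-0.178, 0.146, 0.032), k4=(-0.180, 0.148, 0.032); state += dt/6·(k1+2k2+2k3+k4)
t=0.020: state=(0.898, 0.101, 0.001)
t=0.040: state=(0.895, 0.104, 0.001)
t=0.060: state=(0.891, 0.107, 0.002)
continuing one RK4 step at a time; state shown every 5 steps (Δt=0.1):
t=0.100: state=(0.883, 0.113, 0.003)
t=0.200: state=(0.862, 0.131, 0.007)
t=0.300: state=(0.838, 0.150, 0.012)
t=0.400: state=(0.812, 0.171, 0.017)
t=0.500: state=(0.783, 0.194, 0.023)
t=0.600: state=(0.752, 0.219, 0.029)
t=0.700: state=(0.718, 0.246, 0.037)
t=0.800: state=(0.681, 0.274, 0.045)
t=0.900: state=(0.644, 0.302, 0.054)
t=1.000: state=(0.604, 0.332, 0.064)
t=1.100: state=(0.564, 0.361, 0.075)
t=1.200: state=(0.523, 0.389, 0.087)
t=1.300: state=(0.483, 0.417, 0.100)
t=1.400: state=(0.443, 0.443, 0.114)
t=1.500: state=(0.405, 0.467, 0.128)
t=1.600: state=(0.368, 0.488, 0.144)
t=1.640: state=(0.354, 0.496, 0.150)
next step: t=1.660: state=(0.347, 0.500, 0.153) — S has crossed 0.35
linear interpolation between t=1.640 (0.35419) and t=1.660 (0.34724) → t≈1.652

t = 1.652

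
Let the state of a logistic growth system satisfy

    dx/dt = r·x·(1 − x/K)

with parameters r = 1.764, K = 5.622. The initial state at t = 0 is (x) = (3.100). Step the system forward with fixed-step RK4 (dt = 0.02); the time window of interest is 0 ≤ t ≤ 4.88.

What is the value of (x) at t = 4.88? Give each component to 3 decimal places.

t=0.000: state=(3.100)
step 1 (dt=0.02): k1=(2.453), k2=(2.448), k3=(2.448), k4=(2.443); state += dt/6·(k1+2k2+2k3+k4)
t=0.020: state=(3.149)
t=0.040: state=(3.198)
t=0.060: state=(3.246)
continuing one RK4 step at a time; state shown every 10 steps (Δt=0.2):
t=0.200: state=(3.577)
t=0.400: state=(4.011)
t=0.600: state=(4.384)
t=0.800: state=(4.691)
t=1.000: state=(4.934)
t=1.200: state=(5.120)
t=1.400: state=(5.260)
t=1.600: state=(5.363)
t=1.800: state=(5.437)
t=2.000: state=(5.491)
t=2.200: state=(5.529)
t=2.400: state=(5.556)
t=2.600: state=(5.576)
t=2.800: state=(5.589)
t=3.000: state=(5.599)
t=3.200: state=(5.606)
t=3.400: state=(5.611)
t=3.600: state=(5.614)
t=3.800: state=(5.616)
t=4.000: state=(5.618)
t=4.200: state=(5.619)
t=4.400: state=(5.620)
t=4.600: state=(5.621)
t=4.800: state=(5.621)
t=4.880: state=(5.621)

(x) = (5.621)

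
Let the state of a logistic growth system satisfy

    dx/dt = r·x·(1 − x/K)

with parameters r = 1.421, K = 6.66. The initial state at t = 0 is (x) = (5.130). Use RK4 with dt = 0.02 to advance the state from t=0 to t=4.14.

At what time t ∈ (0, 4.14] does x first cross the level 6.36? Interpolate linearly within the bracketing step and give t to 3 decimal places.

t=0.000: state=(5.130)
step 1 (dt=0.02): k1=(1.675), k2=(1.662), k3=(1.662), k4=(1.649); state += dt/6·(k1+2k2+2k3+k4)
t=0.020: state=(5.163)
t=0.040: state=(5.196)
t=0.060: state=(5.228)
continuing one RK4 step at a time; state shown every 10 steps (Δt=0.2):
t=0.200: state=(5.439)
t=0.400: state=(5.697)
t=0.600: state=(5.909)
t=0.800: state=(6.078)
t=1.000: state=(6.213)
t=1.200: state=(6.318)
t=1.280: state=(6.353)
next step: t=1.300: state=(6.361) — x has crossed 6.36
linear interpolation between t=1.280 (6.35267) and t=1.300 (6.36090) → t≈1.298

t = 1.298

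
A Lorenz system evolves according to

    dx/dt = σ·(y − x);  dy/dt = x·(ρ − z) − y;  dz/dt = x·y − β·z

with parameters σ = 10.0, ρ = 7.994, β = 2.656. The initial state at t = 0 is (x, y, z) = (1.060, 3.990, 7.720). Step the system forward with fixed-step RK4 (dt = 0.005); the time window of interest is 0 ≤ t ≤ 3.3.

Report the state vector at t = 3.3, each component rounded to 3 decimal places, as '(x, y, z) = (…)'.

t=0.000: state=(1.060, 3.990, 7.720)
step 1 (dt=0.005): k1=(29.300, -3.700, -16.275), k2=(28.475, -3.624, -15.885), k3=(28.498, -3.626, -15.896), k4=(27.694, -3.547, -15.517); state += dt/6·(k1+2k2+2k3+k4)
t=0.005: state=(1.202, 3.972, 7.641)
t=0.010: state=(1.337, 3.955, 7.565)
t=0.015: state=(1.464, 3.938, 7.492)
continuing one RK4 step at a time; state shown every 40 steps (Δt=0.2):
t=0.200: state=(3.482, 3.940, 6.181)
t=0.400: state=(4.218, 4.549, 6.218)
t=0.600: state=(4.725, 4.860, 7.010)
t=0.800: state=(4.678, 4.516, 7.595)
t=1.000: state=(4.258, 4.053, 7.402)
t=1.200: state=(4.000, 3.961, 6.870)
t=1.400: state=(4.086, 4.197, 6.580)
t=1.600: state=(4.353, 4.483, 6.731)
t=1.800: state=(4.516, 4.536, 7.098)
t=2.000: state=(4.435, 4.349, 7.269)
t=2.200: state=(4.251, 4.173, 7.126)
t=2.400: state=(4.170, 4.171, 6.894)
t=2.600: state=(4.239, 4.298, 6.812)
t=2.800: state=(4.358, 4.406, 6.920)
t=3.000: state=(4.402, 4.395, 7.073)
t=3.200: state=(4.346, 4.304, 7.111)
t=3.300: state=(4.304, 4.264, 7.078)

(x, y, z) = (4.304, 4.264, 7.078)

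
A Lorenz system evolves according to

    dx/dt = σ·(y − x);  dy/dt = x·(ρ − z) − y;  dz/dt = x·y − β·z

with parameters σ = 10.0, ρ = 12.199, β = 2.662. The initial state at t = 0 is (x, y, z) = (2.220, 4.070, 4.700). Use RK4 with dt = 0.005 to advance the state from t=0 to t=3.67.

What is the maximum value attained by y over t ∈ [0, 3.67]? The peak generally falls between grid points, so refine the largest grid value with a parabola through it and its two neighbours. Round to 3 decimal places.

t=0.000: state=(2.220, 4.070, 4.700)
step 1 (dt=0.005): k1=(18.500, 12.578, -3.476), k2=(18.352, 12.913, -3.193), k3=(18.364, 12.908, -3.195), k4=(18.227, 13.239, -2.911); state += dt/6·(k1+2k2+2k3+k4)
t=0.005: state=(2.312, 4.135, 4.684)
t=0.010: state=(2.402, 4.202, 4.671)
t=0.015: state=(2.492, 4.273, 4.661)
continuing one RK4 step at a time; state shown every 40 steps (Δt=0.2):
t=0.200: state=(6.102, 8.345, 7.055)
t=0.400: state=(8.511, 7.635, 15.272)
t=0.600: state=(4.416, 2.522, 13.572)
t=0.800: state=(2.632, 2.567, 9.102)
t=1.000: state=(3.558, 4.503, 6.972)
t=1.200: state=(6.197, 7.675, 8.947)
t=1.400: state=(7.448, 6.778, 14.002)
t=1.600: state=(4.820, 3.567, 12.845)
t=1.800: state=(3.629, 3.655, 9.638)
t=2.000: state=(4.597, 5.461, 8.510)
t=2.200: state=(6.483, 7.219, 10.799)
t=2.400: state=(6.450, 5.692, 13.275)
t=2.600: state=(4.733, 4.096, 11.773)
t=2.800: state=(4.351, 4.579, 9.782)
t=3.000: state=(5.365, 6.039, 9.773)
t=3.200: state=(6.360, 6.493, 11.768)
t=3.400: state=(5.737, 5.141, 12.451)
t=3.600: state=(4.789, 4.560, 11.074)
t=3.670: state=(4.705, 4.694, 10.587)
largest grid value and its neighbours: y(0.290)=9.63258, y(0.295)=9.63585, y(0.300)=9.62988
parabola through these three points peaks at t≈0.294 with y≈9.63594

max y = 9.636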